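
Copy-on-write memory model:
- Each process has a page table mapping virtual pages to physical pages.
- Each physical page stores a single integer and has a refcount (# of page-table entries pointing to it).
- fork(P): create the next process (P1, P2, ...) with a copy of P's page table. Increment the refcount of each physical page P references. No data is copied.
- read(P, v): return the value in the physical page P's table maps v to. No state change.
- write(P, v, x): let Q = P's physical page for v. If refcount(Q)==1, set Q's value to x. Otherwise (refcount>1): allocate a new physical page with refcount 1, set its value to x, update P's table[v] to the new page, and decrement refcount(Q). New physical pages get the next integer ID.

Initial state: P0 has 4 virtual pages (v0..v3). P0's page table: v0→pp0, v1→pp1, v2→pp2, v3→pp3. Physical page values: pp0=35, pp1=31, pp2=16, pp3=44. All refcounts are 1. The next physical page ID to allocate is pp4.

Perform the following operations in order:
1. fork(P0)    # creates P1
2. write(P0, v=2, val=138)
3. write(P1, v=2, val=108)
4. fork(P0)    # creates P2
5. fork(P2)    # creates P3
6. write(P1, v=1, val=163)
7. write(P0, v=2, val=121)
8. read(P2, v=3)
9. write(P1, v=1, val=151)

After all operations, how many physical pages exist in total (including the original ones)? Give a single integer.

Op 1: fork(P0) -> P1. 4 ppages; refcounts: pp0:2 pp1:2 pp2:2 pp3:2
Op 2: write(P0, v2, 138). refcount(pp2)=2>1 -> COPY to pp4. 5 ppages; refcounts: pp0:2 pp1:2 pp2:1 pp3:2 pp4:1
Op 3: write(P1, v2, 108). refcount(pp2)=1 -> write in place. 5 ppages; refcounts: pp0:2 pp1:2 pp2:1 pp3:2 pp4:1
Op 4: fork(P0) -> P2. 5 ppages; refcounts: pp0:3 pp1:3 pp2:1 pp3:3 pp4:2
Op 5: fork(P2) -> P3. 5 ppages; refcounts: pp0:4 pp1:4 pp2:1 pp3:4 pp4:3
Op 6: write(P1, v1, 163). refcount(pp1)=4>1 -> COPY to pp5. 6 ppages; refcounts: pp0:4 pp1:3 pp2:1 pp3:4 pp4:3 pp5:1
Op 7: write(P0, v2, 121). refcount(pp4)=3>1 -> COPY to pp6. 7 ppages; refcounts: pp0:4 pp1:3 pp2:1 pp3:4 pp4:2 pp5:1 pp6:1
Op 8: read(P2, v3) -> 44. No state change.
Op 9: write(P1, v1, 151). refcount(pp5)=1 -> write in place. 7 ppages; refcounts: pp0:4 pp1:3 pp2:1 pp3:4 pp4:2 pp5:1 pp6:1

Answer: 7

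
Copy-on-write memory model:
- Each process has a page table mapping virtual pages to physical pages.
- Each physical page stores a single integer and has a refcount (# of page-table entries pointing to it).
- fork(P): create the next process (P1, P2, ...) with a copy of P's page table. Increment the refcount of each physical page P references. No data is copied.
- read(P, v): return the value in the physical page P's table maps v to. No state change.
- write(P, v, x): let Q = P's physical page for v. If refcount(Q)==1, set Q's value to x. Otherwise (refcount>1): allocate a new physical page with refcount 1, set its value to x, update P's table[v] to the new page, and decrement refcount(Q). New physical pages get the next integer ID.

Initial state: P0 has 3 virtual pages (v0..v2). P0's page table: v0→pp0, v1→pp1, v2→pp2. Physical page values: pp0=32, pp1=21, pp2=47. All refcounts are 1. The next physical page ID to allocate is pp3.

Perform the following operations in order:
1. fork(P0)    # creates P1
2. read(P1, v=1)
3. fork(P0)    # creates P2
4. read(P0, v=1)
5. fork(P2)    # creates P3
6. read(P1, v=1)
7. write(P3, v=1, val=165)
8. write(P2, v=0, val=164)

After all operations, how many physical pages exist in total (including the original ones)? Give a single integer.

Op 1: fork(P0) -> P1. 3 ppages; refcounts: pp0:2 pp1:2 pp2:2
Op 2: read(P1, v1) -> 21. No state change.
Op 3: fork(P0) -> P2. 3 ppages; refcounts: pp0:3 pp1:3 pp2:3
Op 4: read(P0, v1) -> 21. No state change.
Op 5: fork(P2) -> P3. 3 ppages; refcounts: pp0:4 pp1:4 pp2:4
Op 6: read(P1, v1) -> 21. No state change.
Op 7: write(P3, v1, 165). refcount(pp1)=4>1 -> COPY to pp3. 4 ppages; refcounts: pp0:4 pp1:3 pp2:4 pp3:1
Op 8: write(P2, v0, 164). refcount(pp0)=4>1 -> COPY to pp4. 5 ppages; refcounts: pp0:3 pp1:3 pp2:4 pp3:1 pp4:1

Answer: 5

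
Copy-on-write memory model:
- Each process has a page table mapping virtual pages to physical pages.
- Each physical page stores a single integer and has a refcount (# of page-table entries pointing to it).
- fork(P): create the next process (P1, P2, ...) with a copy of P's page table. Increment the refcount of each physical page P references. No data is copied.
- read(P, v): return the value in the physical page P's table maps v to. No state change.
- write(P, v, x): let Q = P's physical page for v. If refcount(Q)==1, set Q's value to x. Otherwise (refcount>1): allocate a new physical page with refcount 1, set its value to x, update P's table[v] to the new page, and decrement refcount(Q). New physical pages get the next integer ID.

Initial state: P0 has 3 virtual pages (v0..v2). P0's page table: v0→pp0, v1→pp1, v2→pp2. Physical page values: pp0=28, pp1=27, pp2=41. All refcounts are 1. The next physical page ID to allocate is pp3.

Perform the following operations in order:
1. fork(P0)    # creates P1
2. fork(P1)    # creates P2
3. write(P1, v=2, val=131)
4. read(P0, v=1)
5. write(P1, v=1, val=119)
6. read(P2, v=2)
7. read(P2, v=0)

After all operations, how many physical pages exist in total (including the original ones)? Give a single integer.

Op 1: fork(P0) -> P1. 3 ppages; refcounts: pp0:2 pp1:2 pp2:2
Op 2: fork(P1) -> P2. 3 ppages; refcounts: pp0:3 pp1:3 pp2:3
Op 3: write(P1, v2, 131). refcount(pp2)=3>1 -> COPY to pp3. 4 ppages; refcounts: pp0:3 pp1:3 pp2:2 pp3:1
Op 4: read(P0, v1) -> 27. No state change.
Op 5: write(P1, v1, 119). refcount(pp1)=3>1 -> COPY to pp4. 5 ppages; refcounts: pp0:3 pp1:2 pp2:2 pp3:1 pp4:1
Op 6: read(P2, v2) -> 41. No state change.
Op 7: read(P2, v0) -> 28. No state change.

Answer: 5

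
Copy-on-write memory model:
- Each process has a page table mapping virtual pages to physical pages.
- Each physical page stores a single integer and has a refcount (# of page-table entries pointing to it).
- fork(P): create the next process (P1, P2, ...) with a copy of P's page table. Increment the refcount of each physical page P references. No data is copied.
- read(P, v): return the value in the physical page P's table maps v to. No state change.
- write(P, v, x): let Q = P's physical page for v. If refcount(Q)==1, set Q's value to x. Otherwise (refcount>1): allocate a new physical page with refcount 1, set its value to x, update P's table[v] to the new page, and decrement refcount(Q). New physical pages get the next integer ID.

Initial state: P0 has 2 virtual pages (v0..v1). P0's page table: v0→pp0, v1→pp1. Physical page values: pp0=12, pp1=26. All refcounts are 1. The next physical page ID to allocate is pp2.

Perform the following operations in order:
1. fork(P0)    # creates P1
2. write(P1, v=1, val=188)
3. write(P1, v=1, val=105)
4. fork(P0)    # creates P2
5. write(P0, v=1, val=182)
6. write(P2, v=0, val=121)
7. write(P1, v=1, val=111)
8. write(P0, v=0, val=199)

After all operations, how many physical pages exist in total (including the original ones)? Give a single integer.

Answer: 6

Derivation:
Op 1: fork(P0) -> P1. 2 ppages; refcounts: pp0:2 pp1:2
Op 2: write(P1, v1, 188). refcount(pp1)=2>1 -> COPY to pp2. 3 ppages; refcounts: pp0:2 pp1:1 pp2:1
Op 3: write(P1, v1, 105). refcount(pp2)=1 -> write in place. 3 ppages; refcounts: pp0:2 pp1:1 pp2:1
Op 4: fork(P0) -> P2. 3 ppages; refcounts: pp0:3 pp1:2 pp2:1
Op 5: write(P0, v1, 182). refcount(pp1)=2>1 -> COPY to pp3. 4 ppages; refcounts: pp0:3 pp1:1 pp2:1 pp3:1
Op 6: write(P2, v0, 121). refcount(pp0)=3>1 -> COPY to pp4. 5 ppages; refcounts: pp0:2 pp1:1 pp2:1 pp3:1 pp4:1
Op 7: write(P1, v1, 111). refcount(pp2)=1 -> write in place. 5 ppages; refcounts: pp0:2 pp1:1 pp2:1 pp3:1 pp4:1
Op 8: write(P0, v0, 199). refcount(pp0)=2>1 -> COPY to pp5. 6 ppages; refcounts: pp0:1 pp1:1 pp2:1 pp3:1 pp4:1 pp5:1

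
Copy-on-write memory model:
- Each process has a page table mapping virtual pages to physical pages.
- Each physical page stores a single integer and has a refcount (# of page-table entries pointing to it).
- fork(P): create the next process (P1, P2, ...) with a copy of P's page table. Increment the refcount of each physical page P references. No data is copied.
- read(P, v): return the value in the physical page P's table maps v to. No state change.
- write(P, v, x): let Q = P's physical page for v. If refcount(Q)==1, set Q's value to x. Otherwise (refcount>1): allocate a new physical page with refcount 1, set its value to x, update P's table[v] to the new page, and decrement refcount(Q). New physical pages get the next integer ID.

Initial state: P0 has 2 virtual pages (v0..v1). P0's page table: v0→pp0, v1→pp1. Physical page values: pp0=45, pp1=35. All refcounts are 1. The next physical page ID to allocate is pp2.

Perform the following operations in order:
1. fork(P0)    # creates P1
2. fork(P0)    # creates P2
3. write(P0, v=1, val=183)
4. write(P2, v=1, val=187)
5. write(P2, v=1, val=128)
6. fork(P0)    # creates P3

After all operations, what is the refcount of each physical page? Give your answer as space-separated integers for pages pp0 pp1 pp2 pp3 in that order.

Answer: 4 1 2 1

Derivation:
Op 1: fork(P0) -> P1. 2 ppages; refcounts: pp0:2 pp1:2
Op 2: fork(P0) -> P2. 2 ppages; refcounts: pp0:3 pp1:3
Op 3: write(P0, v1, 183). refcount(pp1)=3>1 -> COPY to pp2. 3 ppages; refcounts: pp0:3 pp1:2 pp2:1
Op 4: write(P2, v1, 187). refcount(pp1)=2>1 -> COPY to pp3. 4 ppages; refcounts: pp0:3 pp1:1 pp2:1 pp3:1
Op 5: write(P2, v1, 128). refcount(pp3)=1 -> write in place. 4 ppages; refcounts: pp0:3 pp1:1 pp2:1 pp3:1
Op 6: fork(P0) -> P3. 4 ppages; refcounts: pp0:4 pp1:1 pp2:2 pp3:1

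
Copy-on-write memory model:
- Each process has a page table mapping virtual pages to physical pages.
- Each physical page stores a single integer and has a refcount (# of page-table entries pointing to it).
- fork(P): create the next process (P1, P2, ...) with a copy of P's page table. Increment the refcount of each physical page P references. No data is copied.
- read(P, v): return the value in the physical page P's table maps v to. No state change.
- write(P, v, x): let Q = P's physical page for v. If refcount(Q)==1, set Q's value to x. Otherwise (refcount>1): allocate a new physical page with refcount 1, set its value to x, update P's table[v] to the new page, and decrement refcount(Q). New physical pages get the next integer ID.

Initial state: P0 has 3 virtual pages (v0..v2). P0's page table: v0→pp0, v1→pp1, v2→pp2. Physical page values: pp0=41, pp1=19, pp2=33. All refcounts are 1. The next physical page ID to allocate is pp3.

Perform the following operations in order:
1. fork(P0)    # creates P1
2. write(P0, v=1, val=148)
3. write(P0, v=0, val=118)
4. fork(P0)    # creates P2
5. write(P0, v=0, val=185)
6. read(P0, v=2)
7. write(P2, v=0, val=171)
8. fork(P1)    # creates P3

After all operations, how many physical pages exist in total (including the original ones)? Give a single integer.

Answer: 6

Derivation:
Op 1: fork(P0) -> P1. 3 ppages; refcounts: pp0:2 pp1:2 pp2:2
Op 2: write(P0, v1, 148). refcount(pp1)=2>1 -> COPY to pp3. 4 ppages; refcounts: pp0:2 pp1:1 pp2:2 pp3:1
Op 3: write(P0, v0, 118). refcount(pp0)=2>1 -> COPY to pp4. 5 ppages; refcounts: pp0:1 pp1:1 pp2:2 pp3:1 pp4:1
Op 4: fork(P0) -> P2. 5 ppages; refcounts: pp0:1 pp1:1 pp2:3 pp3:2 pp4:2
Op 5: write(P0, v0, 185). refcount(pp4)=2>1 -> COPY to pp5. 6 ppages; refcounts: pp0:1 pp1:1 pp2:3 pp3:2 pp4:1 pp5:1
Op 6: read(P0, v2) -> 33. No state change.
Op 7: write(P2, v0, 171). refcount(pp4)=1 -> write in place. 6 ppages; refcounts: pp0:1 pp1:1 pp2:3 pp3:2 pp4:1 pp5:1
Op 8: fork(P1) -> P3. 6 ppages; refcounts: pp0:2 pp1:2 pp2:4 pp3:2 pp4:1 pp5:1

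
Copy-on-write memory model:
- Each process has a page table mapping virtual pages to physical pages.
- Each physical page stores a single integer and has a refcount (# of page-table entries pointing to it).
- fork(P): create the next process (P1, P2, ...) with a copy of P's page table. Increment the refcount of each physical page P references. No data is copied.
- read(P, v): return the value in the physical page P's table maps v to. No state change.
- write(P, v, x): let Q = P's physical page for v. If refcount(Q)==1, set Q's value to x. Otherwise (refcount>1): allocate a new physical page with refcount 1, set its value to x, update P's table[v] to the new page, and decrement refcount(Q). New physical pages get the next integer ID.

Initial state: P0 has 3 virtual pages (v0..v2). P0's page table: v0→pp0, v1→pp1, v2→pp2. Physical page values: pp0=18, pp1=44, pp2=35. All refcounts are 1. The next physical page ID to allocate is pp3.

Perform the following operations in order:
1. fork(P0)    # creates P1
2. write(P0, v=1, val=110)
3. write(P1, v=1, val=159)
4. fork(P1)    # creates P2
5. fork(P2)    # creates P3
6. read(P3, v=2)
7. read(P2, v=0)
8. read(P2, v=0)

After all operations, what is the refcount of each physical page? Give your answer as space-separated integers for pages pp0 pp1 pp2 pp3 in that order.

Op 1: fork(P0) -> P1. 3 ppages; refcounts: pp0:2 pp1:2 pp2:2
Op 2: write(P0, v1, 110). refcount(pp1)=2>1 -> COPY to pp3. 4 ppages; refcounts: pp0:2 pp1:1 pp2:2 pp3:1
Op 3: write(P1, v1, 159). refcount(pp1)=1 -> write in place. 4 ppages; refcounts: pp0:2 pp1:1 pp2:2 pp3:1
Op 4: fork(P1) -> P2. 4 ppages; refcounts: pp0:3 pp1:2 pp2:3 pp3:1
Op 5: fork(P2) -> P3. 4 ppages; refcounts: pp0:4 pp1:3 pp2:4 pp3:1
Op 6: read(P3, v2) -> 35. No state change.
Op 7: read(P2, v0) -> 18. No state change.
Op 8: read(P2, v0) -> 18. No state change.

Answer: 4 3 4 1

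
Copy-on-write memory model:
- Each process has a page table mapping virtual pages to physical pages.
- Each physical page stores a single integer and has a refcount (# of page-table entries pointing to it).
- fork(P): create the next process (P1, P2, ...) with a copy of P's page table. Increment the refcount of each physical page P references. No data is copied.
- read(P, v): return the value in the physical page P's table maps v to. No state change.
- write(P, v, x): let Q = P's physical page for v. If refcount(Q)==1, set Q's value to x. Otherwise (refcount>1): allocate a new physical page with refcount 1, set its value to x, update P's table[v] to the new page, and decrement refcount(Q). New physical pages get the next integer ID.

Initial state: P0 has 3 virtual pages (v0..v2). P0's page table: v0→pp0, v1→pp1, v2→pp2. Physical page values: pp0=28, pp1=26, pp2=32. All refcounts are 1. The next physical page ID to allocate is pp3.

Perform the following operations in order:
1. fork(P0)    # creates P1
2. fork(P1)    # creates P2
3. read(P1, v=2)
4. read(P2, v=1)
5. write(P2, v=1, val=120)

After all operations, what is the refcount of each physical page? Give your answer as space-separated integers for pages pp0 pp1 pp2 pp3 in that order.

Answer: 3 2 3 1

Derivation:
Op 1: fork(P0) -> P1. 3 ppages; refcounts: pp0:2 pp1:2 pp2:2
Op 2: fork(P1) -> P2. 3 ppages; refcounts: pp0:3 pp1:3 pp2:3
Op 3: read(P1, v2) -> 32. No state change.
Op 4: read(P2, v1) -> 26. No state change.
Op 5: write(P2, v1, 120). refcount(pp1)=3>1 -> COPY to pp3. 4 ppages; refcounts: pp0:3 pp1:2 pp2:3 pp3:1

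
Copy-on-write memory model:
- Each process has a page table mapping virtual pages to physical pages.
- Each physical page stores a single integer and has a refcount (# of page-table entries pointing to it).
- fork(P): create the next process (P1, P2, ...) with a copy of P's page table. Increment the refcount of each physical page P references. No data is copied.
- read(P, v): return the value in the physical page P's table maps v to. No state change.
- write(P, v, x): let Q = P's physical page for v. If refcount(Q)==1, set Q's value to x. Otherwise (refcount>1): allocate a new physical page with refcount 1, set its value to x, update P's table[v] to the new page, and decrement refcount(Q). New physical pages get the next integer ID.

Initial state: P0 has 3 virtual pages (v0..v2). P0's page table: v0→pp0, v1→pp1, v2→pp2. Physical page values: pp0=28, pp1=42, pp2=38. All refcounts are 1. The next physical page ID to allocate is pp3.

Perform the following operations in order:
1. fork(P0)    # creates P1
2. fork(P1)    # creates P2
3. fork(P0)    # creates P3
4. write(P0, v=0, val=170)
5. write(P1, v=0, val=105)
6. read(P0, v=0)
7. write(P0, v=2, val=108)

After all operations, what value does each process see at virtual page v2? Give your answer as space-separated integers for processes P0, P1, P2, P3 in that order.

Op 1: fork(P0) -> P1. 3 ppages; refcounts: pp0:2 pp1:2 pp2:2
Op 2: fork(P1) -> P2. 3 ppages; refcounts: pp0:3 pp1:3 pp2:3
Op 3: fork(P0) -> P3. 3 ppages; refcounts: pp0:4 pp1:4 pp2:4
Op 4: write(P0, v0, 170). refcount(pp0)=4>1 -> COPY to pp3. 4 ppages; refcounts: pp0:3 pp1:4 pp2:4 pp3:1
Op 5: write(P1, v0, 105). refcount(pp0)=3>1 -> COPY to pp4. 5 ppages; refcounts: pp0:2 pp1:4 pp2:4 pp3:1 pp4:1
Op 6: read(P0, v0) -> 170. No state change.
Op 7: write(P0, v2, 108). refcount(pp2)=4>1 -> COPY to pp5. 6 ppages; refcounts: pp0:2 pp1:4 pp2:3 pp3:1 pp4:1 pp5:1
P0: v2 -> pp5 = 108
P1: v2 -> pp2 = 38
P2: v2 -> pp2 = 38
P3: v2 -> pp2 = 38

Answer: 108 38 38 38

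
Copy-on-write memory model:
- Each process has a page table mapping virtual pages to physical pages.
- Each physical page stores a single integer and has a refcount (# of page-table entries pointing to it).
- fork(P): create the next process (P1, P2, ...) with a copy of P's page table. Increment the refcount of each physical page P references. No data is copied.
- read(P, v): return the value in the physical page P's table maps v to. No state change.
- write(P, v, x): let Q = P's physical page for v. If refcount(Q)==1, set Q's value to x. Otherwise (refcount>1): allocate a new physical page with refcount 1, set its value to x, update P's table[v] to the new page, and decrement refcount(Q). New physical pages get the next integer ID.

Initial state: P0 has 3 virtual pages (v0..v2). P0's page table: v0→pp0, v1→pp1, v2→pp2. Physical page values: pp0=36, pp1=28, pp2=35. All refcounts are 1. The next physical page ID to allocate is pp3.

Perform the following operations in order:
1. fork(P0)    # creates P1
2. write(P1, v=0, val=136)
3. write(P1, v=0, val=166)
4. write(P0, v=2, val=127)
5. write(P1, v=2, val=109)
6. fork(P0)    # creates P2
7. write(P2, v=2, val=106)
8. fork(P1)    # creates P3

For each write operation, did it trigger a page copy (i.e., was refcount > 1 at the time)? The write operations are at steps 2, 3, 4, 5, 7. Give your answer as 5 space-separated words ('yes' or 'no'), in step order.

Op 1: fork(P0) -> P1. 3 ppages; refcounts: pp0:2 pp1:2 pp2:2
Op 2: write(P1, v0, 136). refcount(pp0)=2>1 -> COPY to pp3. 4 ppages; refcounts: pp0:1 pp1:2 pp2:2 pp3:1
Op 3: write(P1, v0, 166). refcount(pp3)=1 -> write in place. 4 ppages; refcounts: pp0:1 pp1:2 pp2:2 pp3:1
Op 4: write(P0, v2, 127). refcount(pp2)=2>1 -> COPY to pp4. 5 ppages; refcounts: pp0:1 pp1:2 pp2:1 pp3:1 pp4:1
Op 5: write(P1, v2, 109). refcount(pp2)=1 -> write in place. 5 ppages; refcounts: pp0:1 pp1:2 pp2:1 pp3:1 pp4:1
Op 6: fork(P0) -> P2. 5 ppages; refcounts: pp0:2 pp1:3 pp2:1 pp3:1 pp4:2
Op 7: write(P2, v2, 106). refcount(pp4)=2>1 -> COPY to pp5. 6 ppages; refcounts: pp0:2 pp1:3 pp2:1 pp3:1 pp4:1 pp5:1
Op 8: fork(P1) -> P3. 6 ppages; refcounts: pp0:2 pp1:4 pp2:2 pp3:2 pp4:1 pp5:1

yes no yes no yes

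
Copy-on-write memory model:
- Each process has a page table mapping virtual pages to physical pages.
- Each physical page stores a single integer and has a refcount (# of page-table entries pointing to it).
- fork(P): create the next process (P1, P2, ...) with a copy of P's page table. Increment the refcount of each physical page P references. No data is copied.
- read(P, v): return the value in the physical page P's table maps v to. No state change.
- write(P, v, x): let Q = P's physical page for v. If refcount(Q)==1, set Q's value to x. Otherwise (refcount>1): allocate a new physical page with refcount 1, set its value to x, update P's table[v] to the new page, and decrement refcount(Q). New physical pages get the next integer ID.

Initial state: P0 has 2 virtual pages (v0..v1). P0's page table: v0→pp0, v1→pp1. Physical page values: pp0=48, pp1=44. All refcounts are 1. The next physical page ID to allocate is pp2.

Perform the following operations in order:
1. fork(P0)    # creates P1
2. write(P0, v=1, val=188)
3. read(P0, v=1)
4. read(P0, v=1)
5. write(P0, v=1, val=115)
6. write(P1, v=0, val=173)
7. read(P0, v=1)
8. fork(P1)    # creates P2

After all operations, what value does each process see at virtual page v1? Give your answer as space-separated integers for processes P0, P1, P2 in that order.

Op 1: fork(P0) -> P1. 2 ppages; refcounts: pp0:2 pp1:2
Op 2: write(P0, v1, 188). refcount(pp1)=2>1 -> COPY to pp2. 3 ppages; refcounts: pp0:2 pp1:1 pp2:1
Op 3: read(P0, v1) -> 188. No state change.
Op 4: read(P0, v1) -> 188. No state change.
Op 5: write(P0, v1, 115). refcount(pp2)=1 -> write in place. 3 ppages; refcounts: pp0:2 pp1:1 pp2:1
Op 6: write(P1, v0, 173). refcount(pp0)=2>1 -> COPY to pp3. 4 ppages; refcounts: pp0:1 pp1:1 pp2:1 pp3:1
Op 7: read(P0, v1) -> 115. No state change.
Op 8: fork(P1) -> P2. 4 ppages; refcounts: pp0:1 pp1:2 pp2:1 pp3:2
P0: v1 -> pp2 = 115
P1: v1 -> pp1 = 44
P2: v1 -> pp1 = 44

Answer: 115 44 44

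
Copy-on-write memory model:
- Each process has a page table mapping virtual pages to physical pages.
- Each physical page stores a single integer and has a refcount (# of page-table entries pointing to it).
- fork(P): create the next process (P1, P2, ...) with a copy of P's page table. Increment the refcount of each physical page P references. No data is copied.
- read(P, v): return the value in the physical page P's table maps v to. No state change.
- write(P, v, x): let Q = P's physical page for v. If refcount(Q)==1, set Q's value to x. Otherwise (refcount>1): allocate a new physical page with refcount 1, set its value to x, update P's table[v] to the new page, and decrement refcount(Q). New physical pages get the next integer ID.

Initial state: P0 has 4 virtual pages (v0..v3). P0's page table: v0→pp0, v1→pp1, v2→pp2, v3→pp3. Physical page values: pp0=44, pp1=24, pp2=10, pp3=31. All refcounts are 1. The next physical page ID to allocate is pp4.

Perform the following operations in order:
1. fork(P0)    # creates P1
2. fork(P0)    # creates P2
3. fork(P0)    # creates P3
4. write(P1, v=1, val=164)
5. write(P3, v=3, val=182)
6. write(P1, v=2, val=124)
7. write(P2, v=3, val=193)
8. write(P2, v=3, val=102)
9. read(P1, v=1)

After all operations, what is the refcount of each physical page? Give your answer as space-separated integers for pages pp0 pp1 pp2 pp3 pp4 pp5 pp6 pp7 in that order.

Op 1: fork(P0) -> P1. 4 ppages; refcounts: pp0:2 pp1:2 pp2:2 pp3:2
Op 2: fork(P0) -> P2. 4 ppages; refcounts: pp0:3 pp1:3 pp2:3 pp3:3
Op 3: fork(P0) -> P3. 4 ppages; refcounts: pp0:4 pp1:4 pp2:4 pp3:4
Op 4: write(P1, v1, 164). refcount(pp1)=4>1 -> COPY to pp4. 5 ppages; refcounts: pp0:4 pp1:3 pp2:4 pp3:4 pp4:1
Op 5: write(P3, v3, 182). refcount(pp3)=4>1 -> COPY to pp5. 6 ppages; refcounts: pp0:4 pp1:3 pp2:4 pp3:3 pp4:1 pp5:1
Op 6: write(P1, v2, 124). refcount(pp2)=4>1 -> COPY to pp6. 7 ppages; refcounts: pp0:4 pp1:3 pp2:3 pp3:3 pp4:1 pp5:1 pp6:1
Op 7: write(P2, v3, 193). refcount(pp3)=3>1 -> COPY to pp7. 8 ppages; refcounts: pp0:4 pp1:3 pp2:3 pp3:2 pp4:1 pp5:1 pp6:1 pp7:1
Op 8: write(P2, v3, 102). refcount(pp7)=1 -> write in place. 8 ppages; refcounts: pp0:4 pp1:3 pp2:3 pp3:2 pp4:1 pp5:1 pp6:1 pp7:1
Op 9: read(P1, v1) -> 164. No state change.

Answer: 4 3 3 2 1 1 1 1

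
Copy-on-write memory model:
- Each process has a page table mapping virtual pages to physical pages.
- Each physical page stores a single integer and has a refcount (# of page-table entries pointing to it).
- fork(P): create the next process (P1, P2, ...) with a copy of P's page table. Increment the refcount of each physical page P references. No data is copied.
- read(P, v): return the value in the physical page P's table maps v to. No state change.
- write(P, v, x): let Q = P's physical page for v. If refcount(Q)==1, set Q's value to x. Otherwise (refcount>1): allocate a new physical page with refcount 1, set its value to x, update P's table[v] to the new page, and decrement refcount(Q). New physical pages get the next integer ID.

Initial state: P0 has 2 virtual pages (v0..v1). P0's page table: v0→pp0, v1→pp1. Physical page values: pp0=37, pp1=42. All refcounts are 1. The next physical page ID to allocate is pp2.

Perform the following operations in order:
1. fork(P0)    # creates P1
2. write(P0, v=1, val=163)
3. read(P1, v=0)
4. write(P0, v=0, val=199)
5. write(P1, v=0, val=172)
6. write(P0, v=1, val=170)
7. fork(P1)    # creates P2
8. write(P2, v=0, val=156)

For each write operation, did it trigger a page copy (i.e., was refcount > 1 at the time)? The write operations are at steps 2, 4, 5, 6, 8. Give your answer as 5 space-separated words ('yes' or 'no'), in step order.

Op 1: fork(P0) -> P1. 2 ppages; refcounts: pp0:2 pp1:2
Op 2: write(P0, v1, 163). refcount(pp1)=2>1 -> COPY to pp2. 3 ppages; refcounts: pp0:2 pp1:1 pp2:1
Op 3: read(P1, v0) -> 37. No state change.
Op 4: write(P0, v0, 199). refcount(pp0)=2>1 -> COPY to pp3. 4 ppages; refcounts: pp0:1 pp1:1 pp2:1 pp3:1
Op 5: write(P1, v0, 172). refcount(pp0)=1 -> write in place. 4 ppages; refcounts: pp0:1 pp1:1 pp2:1 pp3:1
Op 6: write(P0, v1, 170). refcount(pp2)=1 -> write in place. 4 ppages; refcounts: pp0:1 pp1:1 pp2:1 pp3:1
Op 7: fork(P1) -> P2. 4 ppages; refcounts: pp0:2 pp1:2 pp2:1 pp3:1
Op 8: write(P2, v0, 156). refcount(pp0)=2>1 -> COPY to pp4. 5 ppages; refcounts: pp0:1 pp1:2 pp2:1 pp3:1 pp4:1

yes yes no no yes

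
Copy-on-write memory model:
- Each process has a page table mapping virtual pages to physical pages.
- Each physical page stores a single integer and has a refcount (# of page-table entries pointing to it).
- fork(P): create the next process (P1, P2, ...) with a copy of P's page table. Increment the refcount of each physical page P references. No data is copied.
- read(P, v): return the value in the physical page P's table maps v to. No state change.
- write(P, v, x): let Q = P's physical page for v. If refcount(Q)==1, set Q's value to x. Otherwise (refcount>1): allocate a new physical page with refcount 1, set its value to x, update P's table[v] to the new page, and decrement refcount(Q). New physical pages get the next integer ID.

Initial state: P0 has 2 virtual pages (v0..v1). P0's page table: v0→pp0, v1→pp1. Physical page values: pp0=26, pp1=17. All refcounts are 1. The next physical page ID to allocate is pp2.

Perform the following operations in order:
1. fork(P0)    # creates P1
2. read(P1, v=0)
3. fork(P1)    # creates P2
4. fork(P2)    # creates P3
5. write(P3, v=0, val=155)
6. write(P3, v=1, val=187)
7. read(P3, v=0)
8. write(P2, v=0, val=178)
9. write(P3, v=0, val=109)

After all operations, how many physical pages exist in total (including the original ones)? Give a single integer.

Answer: 5

Derivation:
Op 1: fork(P0) -> P1. 2 ppages; refcounts: pp0:2 pp1:2
Op 2: read(P1, v0) -> 26. No state change.
Op 3: fork(P1) -> P2. 2 ppages; refcounts: pp0:3 pp1:3
Op 4: fork(P2) -> P3. 2 ppages; refcounts: pp0:4 pp1:4
Op 5: write(P3, v0, 155). refcount(pp0)=4>1 -> COPY to pp2. 3 ppages; refcounts: pp0:3 pp1:4 pp2:1
Op 6: write(P3, v1, 187). refcount(pp1)=4>1 -> COPY to pp3. 4 ppages; refcounts: pp0:3 pp1:3 pp2:1 pp3:1
Op 7: read(P3, v0) -> 155. No state change.
Op 8: write(P2, v0, 178). refcount(pp0)=3>1 -> COPY to pp4. 5 ppages; refcounts: pp0:2 pp1:3 pp2:1 pp3:1 pp4:1
Op 9: write(P3, v0, 109). refcount(pp2)=1 -> write in place. 5 ppages; refcounts: pp0:2 pp1:3 pp2:1 pp3:1 pp4:1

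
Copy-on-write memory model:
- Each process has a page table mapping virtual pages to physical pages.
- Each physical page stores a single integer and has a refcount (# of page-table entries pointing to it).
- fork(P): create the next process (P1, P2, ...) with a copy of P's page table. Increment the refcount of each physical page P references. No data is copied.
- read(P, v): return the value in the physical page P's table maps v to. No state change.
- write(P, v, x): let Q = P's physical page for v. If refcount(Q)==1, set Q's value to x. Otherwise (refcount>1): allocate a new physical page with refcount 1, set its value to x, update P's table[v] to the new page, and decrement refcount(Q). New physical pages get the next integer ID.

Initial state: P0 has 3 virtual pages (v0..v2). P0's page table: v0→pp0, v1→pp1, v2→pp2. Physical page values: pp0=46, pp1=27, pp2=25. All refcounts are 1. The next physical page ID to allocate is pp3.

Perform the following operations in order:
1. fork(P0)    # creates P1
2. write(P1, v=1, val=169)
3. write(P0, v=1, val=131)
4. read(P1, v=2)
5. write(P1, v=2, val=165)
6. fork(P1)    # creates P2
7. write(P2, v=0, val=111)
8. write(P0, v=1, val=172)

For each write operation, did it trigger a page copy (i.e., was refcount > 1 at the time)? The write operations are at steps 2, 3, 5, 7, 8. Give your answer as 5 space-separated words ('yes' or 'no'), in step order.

Op 1: fork(P0) -> P1. 3 ppages; refcounts: pp0:2 pp1:2 pp2:2
Op 2: write(P1, v1, 169). refcount(pp1)=2>1 -> COPY to pp3. 4 ppages; refcounts: pp0:2 pp1:1 pp2:2 pp3:1
Op 3: write(P0, v1, 131). refcount(pp1)=1 -> write in place. 4 ppages; refcounts: pp0:2 pp1:1 pp2:2 pp3:1
Op 4: read(P1, v2) -> 25. No state change.
Op 5: write(P1, v2, 165). refcount(pp2)=2>1 -> COPY to pp4. 5 ppages; refcounts: pp0:2 pp1:1 pp2:1 pp3:1 pp4:1
Op 6: fork(P1) -> P2. 5 ppages; refcounts: pp0:3 pp1:1 pp2:1 pp3:2 pp4:2
Op 7: write(P2, v0, 111). refcount(pp0)=3>1 -> COPY to pp5. 6 ppages; refcounts: pp0:2 pp1:1 pp2:1 pp3:2 pp4:2 pp5:1
Op 8: write(P0, v1, 172). refcount(pp1)=1 -> write in place. 6 ppages; refcounts: pp0:2 pp1:1 pp2:1 pp3:2 pp4:2 pp5:1

yes no yes yes no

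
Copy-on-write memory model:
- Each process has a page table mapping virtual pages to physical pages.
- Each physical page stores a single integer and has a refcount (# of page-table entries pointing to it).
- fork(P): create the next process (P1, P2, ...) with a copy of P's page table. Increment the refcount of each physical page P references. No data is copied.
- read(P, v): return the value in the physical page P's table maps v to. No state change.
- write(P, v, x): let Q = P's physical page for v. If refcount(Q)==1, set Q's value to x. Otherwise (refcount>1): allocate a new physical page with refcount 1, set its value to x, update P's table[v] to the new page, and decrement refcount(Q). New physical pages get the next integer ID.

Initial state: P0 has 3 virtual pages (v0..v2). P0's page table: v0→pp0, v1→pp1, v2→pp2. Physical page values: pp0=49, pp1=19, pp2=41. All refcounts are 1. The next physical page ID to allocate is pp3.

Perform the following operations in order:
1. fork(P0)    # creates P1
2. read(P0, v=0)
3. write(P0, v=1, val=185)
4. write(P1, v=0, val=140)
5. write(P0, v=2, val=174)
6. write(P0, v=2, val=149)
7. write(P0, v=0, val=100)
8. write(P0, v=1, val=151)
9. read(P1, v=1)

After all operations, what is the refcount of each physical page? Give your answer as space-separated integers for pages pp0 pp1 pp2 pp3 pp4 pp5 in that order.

Op 1: fork(P0) -> P1. 3 ppages; refcounts: pp0:2 pp1:2 pp2:2
Op 2: read(P0, v0) -> 49. No state change.
Op 3: write(P0, v1, 185). refcount(pp1)=2>1 -> COPY to pp3. 4 ppages; refcounts: pp0:2 pp1:1 pp2:2 pp3:1
Op 4: write(P1, v0, 140). refcount(pp0)=2>1 -> COPY to pp4. 5 ppages; refcounts: pp0:1 pp1:1 pp2:2 pp3:1 pp4:1
Op 5: write(P0, v2, 174). refcount(pp2)=2>1 -> COPY to pp5. 6 ppages; refcounts: pp0:1 pp1:1 pp2:1 pp3:1 pp4:1 pp5:1
Op 6: write(P0, v2, 149). refcount(pp5)=1 -> write in place. 6 ppages; refcounts: pp0:1 pp1:1 pp2:1 pp3:1 pp4:1 pp5:1
Op 7: write(P0, v0, 100). refcount(pp0)=1 -> write in place. 6 ppages; refcounts: pp0:1 pp1:1 pp2:1 pp3:1 pp4:1 pp5:1
Op 8: write(P0, v1, 151). refcount(pp3)=1 -> write in place. 6 ppages; refcounts: pp0:1 pp1:1 pp2:1 pp3:1 pp4:1 pp5:1
Op 9: read(P1, v1) -> 19. No state change.

Answer: 1 1 1 1 1 1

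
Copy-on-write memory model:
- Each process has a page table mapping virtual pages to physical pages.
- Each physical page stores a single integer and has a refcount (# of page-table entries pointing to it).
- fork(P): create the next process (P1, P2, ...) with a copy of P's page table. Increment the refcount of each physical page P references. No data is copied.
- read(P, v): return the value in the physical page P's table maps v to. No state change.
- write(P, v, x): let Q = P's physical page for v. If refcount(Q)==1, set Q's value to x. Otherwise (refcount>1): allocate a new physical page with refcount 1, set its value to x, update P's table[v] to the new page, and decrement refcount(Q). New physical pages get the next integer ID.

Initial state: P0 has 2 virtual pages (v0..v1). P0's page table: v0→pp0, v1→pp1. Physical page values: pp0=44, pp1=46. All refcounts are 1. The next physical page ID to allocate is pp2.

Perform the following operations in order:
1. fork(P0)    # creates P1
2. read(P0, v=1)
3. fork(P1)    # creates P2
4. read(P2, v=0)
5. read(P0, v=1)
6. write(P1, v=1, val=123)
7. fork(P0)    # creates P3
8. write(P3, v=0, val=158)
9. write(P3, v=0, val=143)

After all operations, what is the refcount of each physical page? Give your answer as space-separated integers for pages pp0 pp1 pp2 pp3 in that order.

Op 1: fork(P0) -> P1. 2 ppages; refcounts: pp0:2 pp1:2
Op 2: read(P0, v1) -> 46. No state change.
Op 3: fork(P1) -> P2. 2 ppages; refcounts: pp0:3 pp1:3
Op 4: read(P2, v0) -> 44. No state change.
Op 5: read(P0, v1) -> 46. No state change.
Op 6: write(P1, v1, 123). refcount(pp1)=3>1 -> COPY to pp2. 3 ppages; refcounts: pp0:3 pp1:2 pp2:1
Op 7: fork(P0) -> P3. 3 ppages; refcounts: pp0:4 pp1:3 pp2:1
Op 8: write(P3, v0, 158). refcount(pp0)=4>1 -> COPY to pp3. 4 ppages; refcounts: pp0:3 pp1:3 pp2:1 pp3:1
Op 9: write(P3, v0, 143). refcount(pp3)=1 -> write in place. 4 ppages; refcounts: pp0:3 pp1:3 pp2:1 pp3:1

Answer: 3 3 1 1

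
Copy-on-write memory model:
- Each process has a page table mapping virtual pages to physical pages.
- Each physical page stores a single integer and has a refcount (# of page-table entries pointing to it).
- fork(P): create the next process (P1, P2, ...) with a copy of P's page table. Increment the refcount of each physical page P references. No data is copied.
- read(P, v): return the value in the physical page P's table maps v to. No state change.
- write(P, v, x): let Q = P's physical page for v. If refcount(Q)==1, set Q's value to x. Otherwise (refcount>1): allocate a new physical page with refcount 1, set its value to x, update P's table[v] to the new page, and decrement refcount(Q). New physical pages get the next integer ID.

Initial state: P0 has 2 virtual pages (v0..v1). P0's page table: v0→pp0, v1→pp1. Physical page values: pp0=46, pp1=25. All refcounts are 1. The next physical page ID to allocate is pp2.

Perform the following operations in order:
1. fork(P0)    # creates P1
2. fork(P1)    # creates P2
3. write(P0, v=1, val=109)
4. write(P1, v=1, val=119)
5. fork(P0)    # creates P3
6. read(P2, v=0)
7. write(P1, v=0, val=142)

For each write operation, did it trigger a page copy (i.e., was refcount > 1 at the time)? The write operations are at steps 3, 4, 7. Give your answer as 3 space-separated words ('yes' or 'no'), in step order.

Op 1: fork(P0) -> P1. 2 ppages; refcounts: pp0:2 pp1:2
Op 2: fork(P1) -> P2. 2 ppages; refcounts: pp0:3 pp1:3
Op 3: write(P0, v1, 109). refcount(pp1)=3>1 -> COPY to pp2. 3 ppages; refcounts: pp0:3 pp1:2 pp2:1
Op 4: write(P1, v1, 119). refcount(pp1)=2>1 -> COPY to pp3. 4 ppages; refcounts: pp0:3 pp1:1 pp2:1 pp3:1
Op 5: fork(P0) -> P3. 4 ppages; refcounts: pp0:4 pp1:1 pp2:2 pp3:1
Op 6: read(P2, v0) -> 46. No state change.
Op 7: write(P1, v0, 142). refcount(pp0)=4>1 -> COPY to pp4. 5 ppages; refcounts: pp0:3 pp1:1 pp2:2 pp3:1 pp4:1

yes yes yes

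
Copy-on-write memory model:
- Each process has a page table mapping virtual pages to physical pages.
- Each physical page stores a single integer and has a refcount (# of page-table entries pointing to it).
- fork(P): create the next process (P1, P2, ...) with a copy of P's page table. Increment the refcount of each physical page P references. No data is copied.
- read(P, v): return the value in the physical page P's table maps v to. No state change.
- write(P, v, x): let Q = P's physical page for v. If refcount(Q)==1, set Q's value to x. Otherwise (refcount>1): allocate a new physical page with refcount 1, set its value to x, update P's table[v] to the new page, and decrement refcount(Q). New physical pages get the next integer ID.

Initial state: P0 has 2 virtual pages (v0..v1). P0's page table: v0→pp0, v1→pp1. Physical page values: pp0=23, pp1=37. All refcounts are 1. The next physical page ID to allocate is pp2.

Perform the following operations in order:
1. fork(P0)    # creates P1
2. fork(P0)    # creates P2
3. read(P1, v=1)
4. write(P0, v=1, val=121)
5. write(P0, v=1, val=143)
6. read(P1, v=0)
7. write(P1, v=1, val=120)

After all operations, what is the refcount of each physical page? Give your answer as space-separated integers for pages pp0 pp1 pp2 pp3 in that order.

Op 1: fork(P0) -> P1. 2 ppages; refcounts: pp0:2 pp1:2
Op 2: fork(P0) -> P2. 2 ppages; refcounts: pp0:3 pp1:3
Op 3: read(P1, v1) -> 37. No state change.
Op 4: write(P0, v1, 121). refcount(pp1)=3>1 -> COPY to pp2. 3 ppages; refcounts: pp0:3 pp1:2 pp2:1
Op 5: write(P0, v1, 143). refcount(pp2)=1 -> write in place. 3 ppages; refcounts: pp0:3 pp1:2 pp2:1
Op 6: read(P1, v0) -> 23. No state change.
Op 7: write(P1, v1, 120). refcount(pp1)=2>1 -> COPY to pp3. 4 ppages; refcounts: pp0:3 pp1:1 pp2:1 pp3:1

Answer: 3 1 1 1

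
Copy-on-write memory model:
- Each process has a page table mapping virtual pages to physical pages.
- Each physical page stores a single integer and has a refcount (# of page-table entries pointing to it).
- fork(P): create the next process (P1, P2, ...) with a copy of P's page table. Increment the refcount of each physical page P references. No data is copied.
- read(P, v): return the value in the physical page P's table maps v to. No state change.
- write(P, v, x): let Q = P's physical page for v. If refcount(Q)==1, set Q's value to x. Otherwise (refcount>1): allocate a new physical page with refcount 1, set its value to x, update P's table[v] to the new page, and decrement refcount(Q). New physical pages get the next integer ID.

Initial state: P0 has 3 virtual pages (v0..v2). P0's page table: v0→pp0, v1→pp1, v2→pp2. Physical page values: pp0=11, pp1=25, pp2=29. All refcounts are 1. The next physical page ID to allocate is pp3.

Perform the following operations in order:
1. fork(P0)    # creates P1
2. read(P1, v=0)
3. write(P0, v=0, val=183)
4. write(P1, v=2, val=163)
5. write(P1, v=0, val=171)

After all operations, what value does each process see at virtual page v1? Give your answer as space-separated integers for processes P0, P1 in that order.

Answer: 25 25

Derivation:
Op 1: fork(P0) -> P1. 3 ppages; refcounts: pp0:2 pp1:2 pp2:2
Op 2: read(P1, v0) -> 11. No state change.
Op 3: write(P0, v0, 183). refcount(pp0)=2>1 -> COPY to pp3. 4 ppages; refcounts: pp0:1 pp1:2 pp2:2 pp3:1
Op 4: write(P1, v2, 163). refcount(pp2)=2>1 -> COPY to pp4. 5 ppages; refcounts: pp0:1 pp1:2 pp2:1 pp3:1 pp4:1
Op 5: write(P1, v0, 171). refcount(pp0)=1 -> write in place. 5 ppages; refcounts: pp0:1 pp1:2 pp2:1 pp3:1 pp4:1
P0: v1 -> pp1 = 25
P1: v1 -> pp1 = 25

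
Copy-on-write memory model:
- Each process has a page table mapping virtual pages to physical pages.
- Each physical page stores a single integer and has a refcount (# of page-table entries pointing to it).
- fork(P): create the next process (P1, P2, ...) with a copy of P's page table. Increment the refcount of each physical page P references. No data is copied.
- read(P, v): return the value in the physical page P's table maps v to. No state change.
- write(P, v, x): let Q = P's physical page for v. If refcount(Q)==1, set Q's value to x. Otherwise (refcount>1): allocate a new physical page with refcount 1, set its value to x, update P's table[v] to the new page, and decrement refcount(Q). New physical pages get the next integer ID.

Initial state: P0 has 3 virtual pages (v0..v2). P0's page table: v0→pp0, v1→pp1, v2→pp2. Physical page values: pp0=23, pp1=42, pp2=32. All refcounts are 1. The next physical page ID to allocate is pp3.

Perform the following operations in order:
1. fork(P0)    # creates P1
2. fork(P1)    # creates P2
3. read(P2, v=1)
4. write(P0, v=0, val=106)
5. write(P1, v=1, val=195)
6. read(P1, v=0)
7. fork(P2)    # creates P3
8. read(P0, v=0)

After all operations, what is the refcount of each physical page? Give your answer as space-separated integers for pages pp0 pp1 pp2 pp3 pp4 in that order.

Op 1: fork(P0) -> P1. 3 ppages; refcounts: pp0:2 pp1:2 pp2:2
Op 2: fork(P1) -> P2. 3 ppages; refcounts: pp0:3 pp1:3 pp2:3
Op 3: read(P2, v1) -> 42. No state change.
Op 4: write(P0, v0, 106). refcount(pp0)=3>1 -> COPY to pp3. 4 ppages; refcounts: pp0:2 pp1:3 pp2:3 pp3:1
Op 5: write(P1, v1, 195). refcount(pp1)=3>1 -> COPY to pp4. 5 ppages; refcounts: pp0:2 pp1:2 pp2:3 pp3:1 pp4:1
Op 6: read(P1, v0) -> 23. No state change.
Op 7: fork(P2) -> P3. 5 ppages; refcounts: pp0:3 pp1:3 pp2:4 pp3:1 pp4:1
Op 8: read(P0, v0) -> 106. No state change.

Answer: 3 3 4 1 1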